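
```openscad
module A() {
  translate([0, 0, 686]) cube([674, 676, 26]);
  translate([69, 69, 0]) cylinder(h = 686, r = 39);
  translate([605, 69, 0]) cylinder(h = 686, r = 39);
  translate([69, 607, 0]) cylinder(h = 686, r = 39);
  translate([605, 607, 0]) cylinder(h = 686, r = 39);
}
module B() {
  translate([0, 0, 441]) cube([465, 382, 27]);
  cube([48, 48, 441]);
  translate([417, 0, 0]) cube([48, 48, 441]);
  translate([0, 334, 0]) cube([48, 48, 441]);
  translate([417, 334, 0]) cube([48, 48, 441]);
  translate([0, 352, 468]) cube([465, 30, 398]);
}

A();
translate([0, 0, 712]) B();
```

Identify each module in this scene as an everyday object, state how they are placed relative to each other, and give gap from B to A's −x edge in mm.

The chair's min-x is at 0; the table's min-x is 0; gap = 0 mm.

A is a table. B is a chair. The chair is on top of the table. The gap from the chair to the table's −x edge is 0 mm.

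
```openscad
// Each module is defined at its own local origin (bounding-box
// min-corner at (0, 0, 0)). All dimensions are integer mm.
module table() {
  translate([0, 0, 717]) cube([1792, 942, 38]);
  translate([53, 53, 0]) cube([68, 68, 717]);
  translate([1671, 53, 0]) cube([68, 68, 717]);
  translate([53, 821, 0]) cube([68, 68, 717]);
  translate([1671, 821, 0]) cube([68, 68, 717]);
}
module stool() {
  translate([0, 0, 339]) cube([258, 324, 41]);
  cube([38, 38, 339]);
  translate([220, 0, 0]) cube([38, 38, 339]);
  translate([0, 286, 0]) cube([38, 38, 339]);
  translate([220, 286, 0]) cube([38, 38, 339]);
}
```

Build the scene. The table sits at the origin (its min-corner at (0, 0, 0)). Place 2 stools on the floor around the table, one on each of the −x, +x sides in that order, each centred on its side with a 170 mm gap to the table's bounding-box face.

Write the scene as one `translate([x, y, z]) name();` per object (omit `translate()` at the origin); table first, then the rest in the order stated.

table();
translate([-428, 309, 0]) stool();
translate([1962, 309, 0]) stool();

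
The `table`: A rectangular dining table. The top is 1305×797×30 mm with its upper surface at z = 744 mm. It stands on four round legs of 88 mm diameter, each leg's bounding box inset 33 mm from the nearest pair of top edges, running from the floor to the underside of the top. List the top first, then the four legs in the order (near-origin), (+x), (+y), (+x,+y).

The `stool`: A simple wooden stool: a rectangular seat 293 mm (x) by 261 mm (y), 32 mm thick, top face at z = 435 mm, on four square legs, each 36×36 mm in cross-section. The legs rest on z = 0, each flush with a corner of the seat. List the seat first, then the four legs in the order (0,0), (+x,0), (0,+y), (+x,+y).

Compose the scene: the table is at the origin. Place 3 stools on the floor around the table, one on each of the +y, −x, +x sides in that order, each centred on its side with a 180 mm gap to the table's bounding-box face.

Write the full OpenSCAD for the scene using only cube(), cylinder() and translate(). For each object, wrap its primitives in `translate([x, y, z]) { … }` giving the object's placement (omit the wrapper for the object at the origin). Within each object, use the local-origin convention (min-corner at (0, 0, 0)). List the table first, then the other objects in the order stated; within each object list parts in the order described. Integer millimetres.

translate([0, 0, 714]) cube([1305, 797, 30]);
translate([77, 77, 0]) cylinder(h = 714, r = 44);
translate([1228, 77, 0]) cylinder(h = 714, r = 44);
translate([77, 720, 0]) cylinder(h = 714, r = 44);
translate([1228, 720, 0]) cylinder(h = 714, r = 44);
translate([506, 977, 0]) {
  translate([0, 0, 403]) cube([293, 261, 32]);
  cube([36, 36, 403]);
  translate([257, 0, 0]) cube([36, 36, 403]);
  translate([0, 225, 0]) cube([36, 36, 403]);
  translate([257, 225, 0]) cube([36, 36, 403]);
}
translate([-473, 268, 0]) {
  translate([0, 0, 403]) cube([293, 261, 32]);
  cube([36, 36, 403]);
  translate([257, 0, 0]) cube([36, 36, 403]);
  translate([0, 225, 0]) cube([36, 36, 403]);
  translate([257, 225, 0]) cube([36, 36, 403]);
}
translate([1485, 268, 0]) {
  translate([0, 0, 403]) cube([293, 261, 32]);
  cube([36, 36, 403]);
  translate([257, 0, 0]) cube([36, 36, 403]);
  translate([0, 225, 0]) cube([36, 36, 403]);
  translate([257, 225, 0]) cube([36, 36, 403]);
}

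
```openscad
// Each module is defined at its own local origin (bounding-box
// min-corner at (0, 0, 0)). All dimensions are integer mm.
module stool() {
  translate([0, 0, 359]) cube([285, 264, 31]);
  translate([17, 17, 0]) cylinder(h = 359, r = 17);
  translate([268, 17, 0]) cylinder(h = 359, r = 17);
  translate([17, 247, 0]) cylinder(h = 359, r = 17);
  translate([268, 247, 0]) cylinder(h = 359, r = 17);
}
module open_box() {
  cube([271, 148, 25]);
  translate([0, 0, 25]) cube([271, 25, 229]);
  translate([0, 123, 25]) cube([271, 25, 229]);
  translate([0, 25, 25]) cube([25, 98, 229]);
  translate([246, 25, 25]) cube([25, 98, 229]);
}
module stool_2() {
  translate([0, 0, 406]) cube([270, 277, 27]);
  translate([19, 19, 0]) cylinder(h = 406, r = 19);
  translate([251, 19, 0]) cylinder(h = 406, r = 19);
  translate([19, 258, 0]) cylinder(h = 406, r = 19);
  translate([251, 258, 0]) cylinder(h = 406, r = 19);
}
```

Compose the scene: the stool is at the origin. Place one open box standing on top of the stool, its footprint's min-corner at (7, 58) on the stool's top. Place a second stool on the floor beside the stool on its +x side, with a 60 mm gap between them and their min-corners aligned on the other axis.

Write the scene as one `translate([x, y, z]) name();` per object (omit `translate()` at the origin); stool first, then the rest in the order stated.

stool();
translate([7, 58, 390]) open_box();
translate([345, 0, 0]) stool_2();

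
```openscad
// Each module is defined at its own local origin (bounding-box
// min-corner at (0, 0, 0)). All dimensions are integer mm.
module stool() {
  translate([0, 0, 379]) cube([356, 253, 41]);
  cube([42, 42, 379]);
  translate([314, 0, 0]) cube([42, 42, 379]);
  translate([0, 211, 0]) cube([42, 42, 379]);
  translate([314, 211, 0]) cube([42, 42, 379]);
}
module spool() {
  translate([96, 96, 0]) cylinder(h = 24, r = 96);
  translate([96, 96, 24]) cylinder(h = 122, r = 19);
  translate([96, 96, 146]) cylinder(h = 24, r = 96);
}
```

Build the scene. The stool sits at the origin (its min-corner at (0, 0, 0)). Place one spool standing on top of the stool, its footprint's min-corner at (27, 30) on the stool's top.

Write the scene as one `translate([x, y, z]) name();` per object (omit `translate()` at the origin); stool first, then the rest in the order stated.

stool();
translate([27, 30, 420]) spool();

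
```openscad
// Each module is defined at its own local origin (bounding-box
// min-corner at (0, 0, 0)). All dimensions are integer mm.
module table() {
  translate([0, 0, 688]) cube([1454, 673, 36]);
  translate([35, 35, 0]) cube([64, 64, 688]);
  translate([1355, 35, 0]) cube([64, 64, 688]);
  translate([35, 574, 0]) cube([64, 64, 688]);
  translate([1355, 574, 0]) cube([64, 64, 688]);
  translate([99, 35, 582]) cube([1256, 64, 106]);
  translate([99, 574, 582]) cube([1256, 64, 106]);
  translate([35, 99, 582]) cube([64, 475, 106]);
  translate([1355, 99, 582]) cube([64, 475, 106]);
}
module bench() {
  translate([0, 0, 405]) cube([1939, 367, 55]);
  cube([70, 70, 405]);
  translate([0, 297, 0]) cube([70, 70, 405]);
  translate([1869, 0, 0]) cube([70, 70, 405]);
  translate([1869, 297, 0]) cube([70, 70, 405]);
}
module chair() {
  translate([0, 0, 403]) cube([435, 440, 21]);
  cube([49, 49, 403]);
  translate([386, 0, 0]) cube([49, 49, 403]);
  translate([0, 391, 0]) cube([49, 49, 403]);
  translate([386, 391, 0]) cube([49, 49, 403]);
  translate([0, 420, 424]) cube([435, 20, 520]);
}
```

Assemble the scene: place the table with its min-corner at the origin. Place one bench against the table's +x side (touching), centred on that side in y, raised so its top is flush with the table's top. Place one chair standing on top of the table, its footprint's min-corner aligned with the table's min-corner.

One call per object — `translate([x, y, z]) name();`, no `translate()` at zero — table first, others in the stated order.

table();
translate([1454, 153, 264]) bench();
translate([0, 0, 724]) chair();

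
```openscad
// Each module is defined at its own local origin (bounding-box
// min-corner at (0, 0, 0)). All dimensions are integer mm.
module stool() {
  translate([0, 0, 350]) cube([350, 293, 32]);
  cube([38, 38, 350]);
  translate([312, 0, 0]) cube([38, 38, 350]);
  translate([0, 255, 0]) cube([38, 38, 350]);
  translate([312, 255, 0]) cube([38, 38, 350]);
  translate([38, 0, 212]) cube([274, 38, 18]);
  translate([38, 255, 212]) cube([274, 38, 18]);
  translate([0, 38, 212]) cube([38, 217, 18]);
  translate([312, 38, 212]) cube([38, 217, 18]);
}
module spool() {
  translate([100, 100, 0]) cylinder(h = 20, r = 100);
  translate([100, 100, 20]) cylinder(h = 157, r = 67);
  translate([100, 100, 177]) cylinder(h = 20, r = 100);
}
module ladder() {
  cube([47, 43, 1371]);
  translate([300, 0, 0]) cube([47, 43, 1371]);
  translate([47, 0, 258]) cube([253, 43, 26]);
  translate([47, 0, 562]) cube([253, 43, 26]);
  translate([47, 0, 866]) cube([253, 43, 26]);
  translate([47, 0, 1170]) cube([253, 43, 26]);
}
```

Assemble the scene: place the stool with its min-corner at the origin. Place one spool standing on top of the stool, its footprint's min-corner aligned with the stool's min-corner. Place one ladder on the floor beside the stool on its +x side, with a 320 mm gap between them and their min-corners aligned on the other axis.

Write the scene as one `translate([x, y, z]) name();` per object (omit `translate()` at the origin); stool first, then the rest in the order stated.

stool();
translate([0, 0, 382]) spool();
translate([670, 0, 0]) ladder();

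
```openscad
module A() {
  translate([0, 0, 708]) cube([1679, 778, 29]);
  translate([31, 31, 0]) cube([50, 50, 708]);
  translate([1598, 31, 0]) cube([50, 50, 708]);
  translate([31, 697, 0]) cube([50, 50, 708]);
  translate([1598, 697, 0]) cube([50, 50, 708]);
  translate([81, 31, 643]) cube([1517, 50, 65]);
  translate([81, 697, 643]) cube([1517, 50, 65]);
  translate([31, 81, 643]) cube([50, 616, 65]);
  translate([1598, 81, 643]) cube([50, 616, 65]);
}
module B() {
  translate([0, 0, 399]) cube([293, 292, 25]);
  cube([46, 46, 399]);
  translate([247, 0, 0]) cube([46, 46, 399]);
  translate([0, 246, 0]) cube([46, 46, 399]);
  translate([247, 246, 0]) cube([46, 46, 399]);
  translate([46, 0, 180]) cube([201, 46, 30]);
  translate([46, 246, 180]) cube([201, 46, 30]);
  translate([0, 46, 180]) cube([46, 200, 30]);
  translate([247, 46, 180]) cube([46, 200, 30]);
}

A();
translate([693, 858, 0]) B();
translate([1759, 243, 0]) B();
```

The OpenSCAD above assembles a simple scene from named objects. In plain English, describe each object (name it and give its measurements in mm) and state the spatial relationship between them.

A is a table with a 1679×778 mm rectangular top, 29 mm thick, top surface at z = 737 mm, supported by four 50×50 mm square legs, each inset 31 mm from the nearest pair of top edges, running from the floor. Four apron rails, 50 mm thick and 65 mm tall, run between adjacent legs with their top edges flush with the underside of the top and their outer faces flush with the legs' outer faces.

B is a four-legged stool. The seat is 293×292 mm, 25 mm thick, top at z = 424 mm. It stands on four square legs, each 46×46 mm in cross-section, from z = 0 to the seat underside, each flush with a corner of the seat. Four stretchers, 46 mm wide and 30 mm tall, connect adjacent legs with their undersides at z = 180 mm, each running between the inner faces of the legs it joins and aligned with the legs' outer faces on the other axis.

Two stools sit around the table at the +y, +x sides.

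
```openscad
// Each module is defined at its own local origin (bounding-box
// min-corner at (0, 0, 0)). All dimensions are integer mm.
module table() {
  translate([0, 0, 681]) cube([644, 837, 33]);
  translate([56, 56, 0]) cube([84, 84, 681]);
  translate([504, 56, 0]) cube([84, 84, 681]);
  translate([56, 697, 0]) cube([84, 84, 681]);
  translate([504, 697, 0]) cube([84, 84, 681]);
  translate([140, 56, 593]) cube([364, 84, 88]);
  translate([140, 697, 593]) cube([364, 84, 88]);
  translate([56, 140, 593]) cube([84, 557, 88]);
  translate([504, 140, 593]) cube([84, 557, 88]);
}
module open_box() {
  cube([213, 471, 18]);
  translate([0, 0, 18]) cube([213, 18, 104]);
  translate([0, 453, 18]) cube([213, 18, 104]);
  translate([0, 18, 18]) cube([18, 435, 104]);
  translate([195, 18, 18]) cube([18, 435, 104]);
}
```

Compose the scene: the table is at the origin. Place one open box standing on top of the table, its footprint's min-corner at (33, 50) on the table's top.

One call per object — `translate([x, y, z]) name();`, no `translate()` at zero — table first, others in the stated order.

table();
translate([33, 50, 714]) open_box();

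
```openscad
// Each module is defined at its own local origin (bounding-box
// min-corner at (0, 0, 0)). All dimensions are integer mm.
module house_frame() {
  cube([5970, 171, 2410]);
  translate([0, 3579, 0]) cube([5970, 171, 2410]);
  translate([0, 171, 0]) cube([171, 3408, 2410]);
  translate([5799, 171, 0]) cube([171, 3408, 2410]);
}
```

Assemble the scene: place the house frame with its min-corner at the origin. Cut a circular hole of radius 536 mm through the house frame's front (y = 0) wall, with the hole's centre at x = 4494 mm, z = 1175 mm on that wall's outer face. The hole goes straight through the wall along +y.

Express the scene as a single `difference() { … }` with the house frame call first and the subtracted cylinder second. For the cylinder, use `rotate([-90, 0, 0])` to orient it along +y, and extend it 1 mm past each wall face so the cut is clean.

difference() {
  house_frame();
  translate([4494, -1, 1175]) rotate([-90, 0, 0]) cylinder(h = 173, r = 536);
}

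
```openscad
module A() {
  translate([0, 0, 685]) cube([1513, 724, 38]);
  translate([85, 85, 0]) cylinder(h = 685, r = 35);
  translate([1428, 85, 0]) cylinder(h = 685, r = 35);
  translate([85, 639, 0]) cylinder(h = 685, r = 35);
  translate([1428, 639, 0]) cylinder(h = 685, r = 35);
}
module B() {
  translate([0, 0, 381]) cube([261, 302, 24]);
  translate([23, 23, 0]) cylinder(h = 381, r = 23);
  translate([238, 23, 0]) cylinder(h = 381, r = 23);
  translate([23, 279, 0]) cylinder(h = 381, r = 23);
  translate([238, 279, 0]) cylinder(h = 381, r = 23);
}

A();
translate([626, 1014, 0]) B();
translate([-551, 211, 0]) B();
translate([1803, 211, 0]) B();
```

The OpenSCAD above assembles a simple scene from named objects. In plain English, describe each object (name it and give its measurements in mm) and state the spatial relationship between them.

A is a rectangular dining table. The top is 1513×724×38 mm with its upper surface at z = 723 mm. It stands on four round legs of 70 mm diameter, each leg's bounding box inset 50 mm from the nearest pair of top edges, running from the floor to the underside of the top.

B is a simple wooden stool: a rectangular seat 261 mm (x) by 302 mm (y), 24 mm thick, top face at z = 405 mm, on four round legs, each 46 mm in diameter. The legs rest on z = 0, each leg's axis is inset half a diameter from the nearest pair of seat edges (so the leg's bounding box is flush with the corner).

Three stools sit around the table at the +y, −x, +x sides.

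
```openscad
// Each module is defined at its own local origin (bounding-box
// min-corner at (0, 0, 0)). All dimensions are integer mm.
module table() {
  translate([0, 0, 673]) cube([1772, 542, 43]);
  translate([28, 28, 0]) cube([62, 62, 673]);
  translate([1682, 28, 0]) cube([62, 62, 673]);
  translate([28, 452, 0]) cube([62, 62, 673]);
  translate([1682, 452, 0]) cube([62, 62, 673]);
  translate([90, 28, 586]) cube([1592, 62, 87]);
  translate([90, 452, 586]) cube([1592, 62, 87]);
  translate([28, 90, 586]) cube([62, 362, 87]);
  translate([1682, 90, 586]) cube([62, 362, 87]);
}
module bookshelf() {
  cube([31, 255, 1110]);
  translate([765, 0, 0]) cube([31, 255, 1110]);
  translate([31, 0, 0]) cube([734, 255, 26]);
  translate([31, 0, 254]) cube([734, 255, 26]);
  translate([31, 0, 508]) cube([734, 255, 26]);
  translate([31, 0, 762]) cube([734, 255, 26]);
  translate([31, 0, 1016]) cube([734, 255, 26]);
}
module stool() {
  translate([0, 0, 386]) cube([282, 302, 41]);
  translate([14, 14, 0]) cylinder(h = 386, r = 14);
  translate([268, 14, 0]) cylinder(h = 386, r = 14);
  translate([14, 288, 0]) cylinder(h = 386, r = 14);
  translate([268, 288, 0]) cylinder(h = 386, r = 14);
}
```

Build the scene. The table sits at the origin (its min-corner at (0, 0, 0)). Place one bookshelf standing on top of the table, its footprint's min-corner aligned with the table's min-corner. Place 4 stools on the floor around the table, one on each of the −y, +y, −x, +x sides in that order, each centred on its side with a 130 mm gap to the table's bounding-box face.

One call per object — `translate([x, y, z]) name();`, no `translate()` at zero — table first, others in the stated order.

table();
translate([0, 0, 716]) bookshelf();
translate([745, -432, 0]) stool();
translate([745, 672, 0]) stool();
translate([-412, 120, 0]) stool();
translate([1902, 120, 0]) stool();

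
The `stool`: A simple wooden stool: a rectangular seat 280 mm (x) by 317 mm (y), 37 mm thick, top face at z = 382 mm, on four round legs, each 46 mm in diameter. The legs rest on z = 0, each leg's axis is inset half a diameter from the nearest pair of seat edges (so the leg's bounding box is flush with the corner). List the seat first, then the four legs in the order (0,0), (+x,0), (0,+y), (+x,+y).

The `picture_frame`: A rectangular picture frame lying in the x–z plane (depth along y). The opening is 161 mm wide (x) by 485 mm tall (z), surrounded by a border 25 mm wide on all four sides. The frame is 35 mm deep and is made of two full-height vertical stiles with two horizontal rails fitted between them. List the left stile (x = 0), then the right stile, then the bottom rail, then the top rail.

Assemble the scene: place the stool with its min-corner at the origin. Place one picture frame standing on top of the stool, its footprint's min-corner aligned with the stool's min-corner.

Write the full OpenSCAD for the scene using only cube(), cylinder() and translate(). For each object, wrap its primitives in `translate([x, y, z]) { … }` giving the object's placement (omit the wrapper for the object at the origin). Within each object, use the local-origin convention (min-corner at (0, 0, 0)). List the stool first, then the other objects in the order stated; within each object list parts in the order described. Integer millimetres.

translate([0, 0, 345]) cube([280, 317, 37]);
translate([23, 23, 0]) cylinder(h = 345, r = 23);
translate([257, 23, 0]) cylinder(h = 345, r = 23);
translate([23, 294, 0]) cylinder(h = 345, r = 23);
translate([257, 294, 0]) cylinder(h = 345, r = 23);
translate([0, 0, 382]) {
  cube([25, 35, 535]);
  translate([186, 0, 0]) cube([25, 35, 535]);
  translate([25, 0, 0]) cube([161, 35, 25]);
  translate([25, 0, 510]) cube([161, 35, 25]);
}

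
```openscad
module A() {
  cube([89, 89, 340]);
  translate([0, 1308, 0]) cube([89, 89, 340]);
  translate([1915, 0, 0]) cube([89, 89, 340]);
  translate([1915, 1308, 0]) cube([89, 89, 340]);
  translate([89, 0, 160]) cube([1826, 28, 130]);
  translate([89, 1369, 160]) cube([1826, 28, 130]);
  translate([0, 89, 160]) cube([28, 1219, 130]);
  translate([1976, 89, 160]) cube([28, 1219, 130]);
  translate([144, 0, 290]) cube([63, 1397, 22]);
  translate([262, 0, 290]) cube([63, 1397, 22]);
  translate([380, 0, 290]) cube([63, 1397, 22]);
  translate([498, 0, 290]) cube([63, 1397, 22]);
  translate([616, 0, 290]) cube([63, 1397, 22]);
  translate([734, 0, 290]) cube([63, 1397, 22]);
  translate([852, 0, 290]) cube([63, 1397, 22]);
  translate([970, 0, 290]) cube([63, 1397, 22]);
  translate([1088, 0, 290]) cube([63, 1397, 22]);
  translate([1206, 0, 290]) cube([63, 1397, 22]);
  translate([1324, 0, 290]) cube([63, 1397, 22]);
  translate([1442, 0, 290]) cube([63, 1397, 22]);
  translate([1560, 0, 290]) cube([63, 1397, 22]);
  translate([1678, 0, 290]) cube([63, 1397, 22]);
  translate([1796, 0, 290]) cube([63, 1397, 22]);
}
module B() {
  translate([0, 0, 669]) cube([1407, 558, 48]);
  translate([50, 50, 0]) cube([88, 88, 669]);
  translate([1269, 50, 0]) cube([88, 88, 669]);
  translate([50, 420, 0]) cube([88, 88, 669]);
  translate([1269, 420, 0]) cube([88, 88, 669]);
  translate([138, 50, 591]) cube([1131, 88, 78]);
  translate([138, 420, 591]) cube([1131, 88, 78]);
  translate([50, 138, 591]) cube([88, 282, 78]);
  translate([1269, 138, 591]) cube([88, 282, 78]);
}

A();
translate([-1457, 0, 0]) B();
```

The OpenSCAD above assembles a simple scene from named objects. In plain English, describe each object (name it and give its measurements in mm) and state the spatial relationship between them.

A is a bed frame 2004 mm long (x) by 1397 mm wide (y). Four 89×89 mm corner posts, 340 mm tall, at the corners of the footprint. Four rails of 28 mm thickness and 130 mm height run between adjacent posts with their undersides at z = 160 mm, their outer faces flush with the outside of the frame (the two x-running rails run between the posts' inner faces; the two y-running rails run between the posts' inner faces). 15 slats, each 63 mm wide (x) and 22 mm thick, lie across the top of the two x-running rails, running the full 1397 mm width of the frame in y; the slats are evenly spaced along x between the inner faces of the end posts with equal gaps (rounded down to the nearest mm) at the −x end and between each pair — any rounding remainder accumulates at the +x end.

B is a table with a 1407×558 mm rectangular top, 48 mm thick, top surface at z = 717 mm, supported by four 88×88 mm square legs, each inset 50 mm from the nearest pair of top edges, running from the floor. Four apron rails, 88 mm thick and 78 mm tall, run between adjacent legs with their top edges flush with the underside of the top and their outer faces flush with the legs' outer faces.

The table is on the floor beside the bed frame on its −x side.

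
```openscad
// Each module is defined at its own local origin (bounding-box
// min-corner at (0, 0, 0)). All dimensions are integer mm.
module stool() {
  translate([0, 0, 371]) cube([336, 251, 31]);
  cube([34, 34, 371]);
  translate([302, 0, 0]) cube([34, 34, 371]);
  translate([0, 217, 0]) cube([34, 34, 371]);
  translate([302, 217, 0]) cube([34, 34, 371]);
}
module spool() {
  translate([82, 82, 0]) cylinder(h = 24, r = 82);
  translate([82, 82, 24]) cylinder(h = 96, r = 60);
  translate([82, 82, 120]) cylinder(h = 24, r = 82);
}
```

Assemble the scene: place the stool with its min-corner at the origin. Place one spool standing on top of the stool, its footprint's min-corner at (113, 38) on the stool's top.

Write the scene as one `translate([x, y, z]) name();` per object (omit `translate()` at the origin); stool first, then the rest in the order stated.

stool();
translate([113, 38, 402]) spool();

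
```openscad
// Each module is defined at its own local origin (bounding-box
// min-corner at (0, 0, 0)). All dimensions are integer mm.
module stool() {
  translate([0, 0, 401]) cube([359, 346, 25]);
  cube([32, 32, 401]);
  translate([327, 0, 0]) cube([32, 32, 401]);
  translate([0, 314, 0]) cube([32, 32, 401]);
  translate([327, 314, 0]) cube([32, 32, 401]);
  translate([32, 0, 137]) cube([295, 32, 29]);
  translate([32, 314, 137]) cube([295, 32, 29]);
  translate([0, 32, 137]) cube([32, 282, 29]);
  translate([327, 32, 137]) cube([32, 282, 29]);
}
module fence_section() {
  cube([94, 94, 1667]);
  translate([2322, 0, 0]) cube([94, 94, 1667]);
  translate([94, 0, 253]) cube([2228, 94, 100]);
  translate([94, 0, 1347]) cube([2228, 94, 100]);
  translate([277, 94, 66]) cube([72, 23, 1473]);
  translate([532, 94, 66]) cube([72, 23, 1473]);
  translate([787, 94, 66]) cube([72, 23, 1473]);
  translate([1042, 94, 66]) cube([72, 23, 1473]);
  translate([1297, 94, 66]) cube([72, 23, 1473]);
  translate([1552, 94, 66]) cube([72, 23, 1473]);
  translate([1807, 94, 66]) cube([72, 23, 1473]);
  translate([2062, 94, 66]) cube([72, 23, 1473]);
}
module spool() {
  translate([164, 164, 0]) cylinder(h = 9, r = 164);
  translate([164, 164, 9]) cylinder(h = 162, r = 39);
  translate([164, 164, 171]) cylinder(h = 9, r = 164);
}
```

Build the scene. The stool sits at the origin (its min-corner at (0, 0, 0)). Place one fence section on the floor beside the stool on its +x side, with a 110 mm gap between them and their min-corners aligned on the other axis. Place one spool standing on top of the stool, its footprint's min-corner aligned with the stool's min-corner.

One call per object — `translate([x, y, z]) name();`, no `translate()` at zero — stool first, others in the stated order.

stool();
translate([469, 0, 0]) fence_section();
translate([0, 0, 426]) spool();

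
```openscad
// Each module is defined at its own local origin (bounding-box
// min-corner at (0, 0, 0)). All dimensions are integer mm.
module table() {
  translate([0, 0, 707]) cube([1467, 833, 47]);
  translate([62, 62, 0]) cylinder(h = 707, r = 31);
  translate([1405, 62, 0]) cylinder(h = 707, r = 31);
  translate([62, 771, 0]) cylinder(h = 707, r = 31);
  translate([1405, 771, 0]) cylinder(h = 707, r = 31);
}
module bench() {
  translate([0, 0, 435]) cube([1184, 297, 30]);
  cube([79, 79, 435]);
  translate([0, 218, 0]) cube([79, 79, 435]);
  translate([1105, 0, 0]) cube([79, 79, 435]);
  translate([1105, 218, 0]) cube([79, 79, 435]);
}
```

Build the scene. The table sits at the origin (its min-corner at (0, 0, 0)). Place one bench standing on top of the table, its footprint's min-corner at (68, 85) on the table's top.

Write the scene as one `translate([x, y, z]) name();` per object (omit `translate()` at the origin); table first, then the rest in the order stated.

table();
translate([68, 85, 754]) bench();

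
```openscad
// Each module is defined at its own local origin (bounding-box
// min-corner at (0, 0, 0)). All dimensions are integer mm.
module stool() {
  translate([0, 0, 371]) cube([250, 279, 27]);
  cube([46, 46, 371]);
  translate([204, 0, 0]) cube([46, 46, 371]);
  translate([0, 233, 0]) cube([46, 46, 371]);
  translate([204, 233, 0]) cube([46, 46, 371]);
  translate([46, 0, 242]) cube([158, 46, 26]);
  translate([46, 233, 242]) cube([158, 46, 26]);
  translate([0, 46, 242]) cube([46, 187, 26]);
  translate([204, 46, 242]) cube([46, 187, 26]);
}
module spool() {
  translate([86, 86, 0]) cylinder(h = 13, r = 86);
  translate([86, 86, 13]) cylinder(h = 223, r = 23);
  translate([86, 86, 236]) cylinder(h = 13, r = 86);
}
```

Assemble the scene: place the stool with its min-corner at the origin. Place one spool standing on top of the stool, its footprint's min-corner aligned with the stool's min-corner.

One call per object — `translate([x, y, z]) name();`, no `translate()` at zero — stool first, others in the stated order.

stool();
translate([0, 0, 398]) spool();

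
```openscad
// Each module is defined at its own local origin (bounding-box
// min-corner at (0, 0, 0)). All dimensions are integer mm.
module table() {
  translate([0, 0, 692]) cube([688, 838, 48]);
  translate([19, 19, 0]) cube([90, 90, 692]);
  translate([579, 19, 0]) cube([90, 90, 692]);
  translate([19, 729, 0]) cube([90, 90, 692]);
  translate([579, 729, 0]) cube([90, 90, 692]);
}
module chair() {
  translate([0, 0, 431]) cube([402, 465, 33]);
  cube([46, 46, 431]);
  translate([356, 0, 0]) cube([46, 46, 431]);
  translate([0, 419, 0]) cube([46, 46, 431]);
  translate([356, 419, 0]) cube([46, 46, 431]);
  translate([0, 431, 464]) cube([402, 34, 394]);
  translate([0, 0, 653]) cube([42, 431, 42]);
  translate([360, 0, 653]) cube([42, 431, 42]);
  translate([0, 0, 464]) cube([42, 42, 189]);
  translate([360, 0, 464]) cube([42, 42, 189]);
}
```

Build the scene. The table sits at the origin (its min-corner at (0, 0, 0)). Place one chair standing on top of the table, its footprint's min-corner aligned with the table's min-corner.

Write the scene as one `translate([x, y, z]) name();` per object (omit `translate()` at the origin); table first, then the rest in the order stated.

table();
translate([0, 0, 740]) chair();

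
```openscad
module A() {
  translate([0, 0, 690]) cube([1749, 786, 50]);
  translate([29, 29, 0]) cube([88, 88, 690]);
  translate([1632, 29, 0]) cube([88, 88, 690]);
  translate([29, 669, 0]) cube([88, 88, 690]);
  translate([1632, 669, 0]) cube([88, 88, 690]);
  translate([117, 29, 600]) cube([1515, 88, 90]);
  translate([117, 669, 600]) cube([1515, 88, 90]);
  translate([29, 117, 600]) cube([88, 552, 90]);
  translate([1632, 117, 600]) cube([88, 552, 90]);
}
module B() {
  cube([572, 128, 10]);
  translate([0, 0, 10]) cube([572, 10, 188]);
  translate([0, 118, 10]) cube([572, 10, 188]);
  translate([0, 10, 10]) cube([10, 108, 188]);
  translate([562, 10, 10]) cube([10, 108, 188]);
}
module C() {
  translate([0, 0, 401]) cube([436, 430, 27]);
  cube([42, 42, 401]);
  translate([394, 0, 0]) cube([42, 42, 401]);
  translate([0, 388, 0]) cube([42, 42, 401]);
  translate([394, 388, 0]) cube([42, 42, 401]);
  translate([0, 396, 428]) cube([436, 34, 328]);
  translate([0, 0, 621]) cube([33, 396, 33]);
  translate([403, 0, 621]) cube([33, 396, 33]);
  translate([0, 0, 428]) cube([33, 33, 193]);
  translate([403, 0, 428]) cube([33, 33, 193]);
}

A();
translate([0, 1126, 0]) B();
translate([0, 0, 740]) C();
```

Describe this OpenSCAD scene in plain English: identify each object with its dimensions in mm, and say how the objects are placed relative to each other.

A is a table: top 1749 mm (x) × 786 mm (y), 50 mm thick, upper face at z = 740 mm, on four 88×88 mm square legs, each inset 29 mm from the nearest pair of top edges, running from z = 0 to the bottom of the top. Four apron rails, 88 mm thick and 90 mm tall, run between adjacent legs with their top edges flush with the underside of the top and their outer faces flush with the legs' outer faces.

B is an open storage box with external size 572×128×198 mm and wall thickness 10 mm (the base is also 10 mm thick). The base covers the whole footprint; the four walls stand on the base, with the y-facing walls full-width and the x-facing walls fitting between their inner faces.

C is a chair: 436×430 mm seat, 27 mm thick, top at z = 428 mm, on four 42 mm square corner legs flush with the seat edges. A 34 mm thick backrest slab spans the full seat width, extending 328 mm above the seat top, its back face flush with the seat's +y edge. Two armrests of 33×33 mm section run along each side from the seat's front edge to the front of the backrest, top faces 226 mm above the seat top and outer faces flush with the seat's x-edges; a 33×33 mm post under the front of each armrest stands on the seat at the front corner.

The open box is on the floor beside the table on its +y side. The chair is on top of the table.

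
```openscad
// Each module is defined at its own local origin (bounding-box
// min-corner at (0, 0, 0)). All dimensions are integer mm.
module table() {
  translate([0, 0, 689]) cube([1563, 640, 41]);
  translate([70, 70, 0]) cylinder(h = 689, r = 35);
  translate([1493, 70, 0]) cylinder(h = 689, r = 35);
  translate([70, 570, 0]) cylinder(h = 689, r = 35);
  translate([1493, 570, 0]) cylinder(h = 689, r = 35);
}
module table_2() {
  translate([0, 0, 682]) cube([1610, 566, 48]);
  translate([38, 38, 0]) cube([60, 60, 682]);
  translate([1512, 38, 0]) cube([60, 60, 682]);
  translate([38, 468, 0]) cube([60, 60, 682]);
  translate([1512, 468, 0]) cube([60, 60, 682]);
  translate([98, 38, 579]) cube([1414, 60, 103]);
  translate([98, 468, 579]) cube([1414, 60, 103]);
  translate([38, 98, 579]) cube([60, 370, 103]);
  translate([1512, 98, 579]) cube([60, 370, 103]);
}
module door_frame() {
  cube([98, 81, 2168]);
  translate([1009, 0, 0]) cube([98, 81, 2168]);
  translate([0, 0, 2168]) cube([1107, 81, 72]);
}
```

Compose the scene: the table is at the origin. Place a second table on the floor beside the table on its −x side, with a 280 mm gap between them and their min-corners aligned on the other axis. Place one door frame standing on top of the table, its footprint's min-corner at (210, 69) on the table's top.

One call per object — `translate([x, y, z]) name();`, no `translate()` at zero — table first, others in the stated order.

table();
translate([-1890, 0, 0]) table_2();
translate([210, 69, 730]) door_frame();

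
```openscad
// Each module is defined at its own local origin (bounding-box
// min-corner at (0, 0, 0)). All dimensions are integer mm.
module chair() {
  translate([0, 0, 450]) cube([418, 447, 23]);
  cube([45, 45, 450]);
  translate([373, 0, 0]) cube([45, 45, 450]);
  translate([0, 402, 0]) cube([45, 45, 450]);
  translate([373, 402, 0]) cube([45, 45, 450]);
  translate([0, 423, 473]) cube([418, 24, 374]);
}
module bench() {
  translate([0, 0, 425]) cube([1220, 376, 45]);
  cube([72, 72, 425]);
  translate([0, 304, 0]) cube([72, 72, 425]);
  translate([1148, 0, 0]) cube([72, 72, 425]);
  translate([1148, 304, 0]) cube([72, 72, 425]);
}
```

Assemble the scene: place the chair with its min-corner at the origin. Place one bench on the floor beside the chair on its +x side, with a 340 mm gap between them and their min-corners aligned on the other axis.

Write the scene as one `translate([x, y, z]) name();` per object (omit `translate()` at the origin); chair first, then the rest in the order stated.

chair();
translate([758, 0, 0]) bench();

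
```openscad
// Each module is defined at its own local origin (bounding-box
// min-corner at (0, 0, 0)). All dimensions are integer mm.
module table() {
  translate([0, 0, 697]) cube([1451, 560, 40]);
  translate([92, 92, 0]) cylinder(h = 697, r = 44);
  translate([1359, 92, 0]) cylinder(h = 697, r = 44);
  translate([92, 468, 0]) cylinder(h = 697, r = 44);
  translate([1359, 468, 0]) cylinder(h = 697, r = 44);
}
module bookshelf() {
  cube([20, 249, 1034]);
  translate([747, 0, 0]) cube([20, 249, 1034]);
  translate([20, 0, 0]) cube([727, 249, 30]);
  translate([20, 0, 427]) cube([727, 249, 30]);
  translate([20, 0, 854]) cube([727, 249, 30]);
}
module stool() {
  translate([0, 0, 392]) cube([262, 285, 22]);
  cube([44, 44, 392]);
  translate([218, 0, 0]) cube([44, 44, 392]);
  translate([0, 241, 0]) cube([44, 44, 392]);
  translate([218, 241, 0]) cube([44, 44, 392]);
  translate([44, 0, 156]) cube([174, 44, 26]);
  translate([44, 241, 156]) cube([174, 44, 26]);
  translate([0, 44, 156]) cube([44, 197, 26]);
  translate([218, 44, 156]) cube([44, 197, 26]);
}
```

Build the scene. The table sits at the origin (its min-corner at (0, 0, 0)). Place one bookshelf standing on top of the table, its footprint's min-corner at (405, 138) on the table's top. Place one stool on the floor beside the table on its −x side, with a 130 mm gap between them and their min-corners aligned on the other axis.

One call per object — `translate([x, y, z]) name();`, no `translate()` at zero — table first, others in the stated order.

table();
translate([405, 138, 737]) bookshelf();
translate([-392, 0, 0]) stool();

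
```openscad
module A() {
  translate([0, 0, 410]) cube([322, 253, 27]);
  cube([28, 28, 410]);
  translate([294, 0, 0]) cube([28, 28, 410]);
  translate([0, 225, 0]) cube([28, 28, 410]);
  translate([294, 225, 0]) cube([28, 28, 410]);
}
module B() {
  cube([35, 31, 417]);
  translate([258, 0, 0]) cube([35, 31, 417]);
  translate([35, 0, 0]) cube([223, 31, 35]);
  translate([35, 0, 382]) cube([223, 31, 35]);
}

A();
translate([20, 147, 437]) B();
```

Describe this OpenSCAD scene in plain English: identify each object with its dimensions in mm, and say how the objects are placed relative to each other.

A is a four-legged stool. The seat is 322×253 mm, 27 mm thick, top at z = 437 mm. It stands on four square legs, each 28×28 mm in cross-section, from z = 0 to the seat underside, each flush with a corner of the seat.

B is a picture frame with a 223×347 mm rectangular opening (x by z) and a uniform 35 mm border on every side. Frame depth is 31 mm along y. It is built from two vertical stiles running the full outside height and two horizontal rails spanning the gap between the stiles.

The picture frame is on top of the stool.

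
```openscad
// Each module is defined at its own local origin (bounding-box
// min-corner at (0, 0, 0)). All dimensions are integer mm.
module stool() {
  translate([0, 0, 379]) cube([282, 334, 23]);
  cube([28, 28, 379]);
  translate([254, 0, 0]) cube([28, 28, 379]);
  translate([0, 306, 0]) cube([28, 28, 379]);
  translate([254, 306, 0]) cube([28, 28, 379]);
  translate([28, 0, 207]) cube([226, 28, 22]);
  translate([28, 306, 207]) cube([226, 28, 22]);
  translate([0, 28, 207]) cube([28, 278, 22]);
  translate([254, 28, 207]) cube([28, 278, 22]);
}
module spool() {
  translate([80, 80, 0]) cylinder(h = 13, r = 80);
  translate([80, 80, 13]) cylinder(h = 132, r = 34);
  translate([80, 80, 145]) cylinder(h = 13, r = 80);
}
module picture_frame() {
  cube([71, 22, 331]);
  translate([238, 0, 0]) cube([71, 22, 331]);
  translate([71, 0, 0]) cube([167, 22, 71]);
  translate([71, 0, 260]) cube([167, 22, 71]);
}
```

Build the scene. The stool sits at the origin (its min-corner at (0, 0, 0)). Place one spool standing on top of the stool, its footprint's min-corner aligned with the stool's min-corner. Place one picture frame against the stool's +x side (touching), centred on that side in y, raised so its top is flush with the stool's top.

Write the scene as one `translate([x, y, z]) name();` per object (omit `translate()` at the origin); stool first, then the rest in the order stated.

stool();
translate([0, 0, 402]) spool();
translate([282, 156, 71]) picture_frame();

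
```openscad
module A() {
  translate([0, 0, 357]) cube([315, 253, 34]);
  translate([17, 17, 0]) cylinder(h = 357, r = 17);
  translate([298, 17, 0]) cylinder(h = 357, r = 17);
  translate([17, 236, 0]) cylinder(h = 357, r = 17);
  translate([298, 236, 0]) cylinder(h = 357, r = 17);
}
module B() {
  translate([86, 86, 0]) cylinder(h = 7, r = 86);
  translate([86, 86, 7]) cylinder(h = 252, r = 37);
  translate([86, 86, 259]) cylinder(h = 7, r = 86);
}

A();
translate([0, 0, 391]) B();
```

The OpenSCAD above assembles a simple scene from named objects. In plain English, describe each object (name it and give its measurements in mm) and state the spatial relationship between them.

A is a four-legged stool. The seat is a 315×253×34 mm slab whose top surface is at z = 391 mm; four round legs, each 34 mm in diameter, run from the floor (z = 0) to the underside of the seat, each leg's axis is inset half a diameter from the nearest pair of seat edges (so the leg's bounding box is flush with the corner).

B is a spool: two coaxial disc flanges of radius 86 mm and thickness 7 mm, joined by a core cylinder of radius 37 mm and height 252 mm. The lower flange rests on z = 0 and the three cylinders share a vertical axis.

The spool is on top of the stool.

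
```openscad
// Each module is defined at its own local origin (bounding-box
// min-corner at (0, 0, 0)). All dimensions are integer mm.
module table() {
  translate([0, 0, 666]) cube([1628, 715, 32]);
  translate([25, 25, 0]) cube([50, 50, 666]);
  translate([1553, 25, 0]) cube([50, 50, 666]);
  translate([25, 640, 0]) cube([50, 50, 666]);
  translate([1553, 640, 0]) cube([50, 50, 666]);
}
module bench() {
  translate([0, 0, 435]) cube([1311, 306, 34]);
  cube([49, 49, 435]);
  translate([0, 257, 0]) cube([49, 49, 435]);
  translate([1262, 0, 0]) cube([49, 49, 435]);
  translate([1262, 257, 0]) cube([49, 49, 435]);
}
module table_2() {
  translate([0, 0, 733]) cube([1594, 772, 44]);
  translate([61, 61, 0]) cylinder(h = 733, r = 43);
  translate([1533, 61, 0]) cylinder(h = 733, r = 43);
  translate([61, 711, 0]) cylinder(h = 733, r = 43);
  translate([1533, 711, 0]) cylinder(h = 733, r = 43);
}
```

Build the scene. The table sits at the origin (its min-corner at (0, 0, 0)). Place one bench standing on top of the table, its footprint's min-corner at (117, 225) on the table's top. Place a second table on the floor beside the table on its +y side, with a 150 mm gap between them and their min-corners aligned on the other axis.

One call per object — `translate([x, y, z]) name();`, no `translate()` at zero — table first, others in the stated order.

table();
translate([117, 225, 698]) bench();
translate([0, 865, 0]) table_2();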